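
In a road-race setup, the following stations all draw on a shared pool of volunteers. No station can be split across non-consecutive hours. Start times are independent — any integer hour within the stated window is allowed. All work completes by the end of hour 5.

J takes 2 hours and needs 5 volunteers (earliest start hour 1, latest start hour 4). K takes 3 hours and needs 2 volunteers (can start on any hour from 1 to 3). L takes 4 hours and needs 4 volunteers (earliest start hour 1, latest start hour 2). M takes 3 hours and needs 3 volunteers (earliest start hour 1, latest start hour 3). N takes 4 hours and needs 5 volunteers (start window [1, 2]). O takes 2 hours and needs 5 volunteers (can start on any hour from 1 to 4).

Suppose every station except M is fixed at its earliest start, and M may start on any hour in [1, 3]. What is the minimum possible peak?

21

M@1: h1:24  h2:24  h3:14  h4:9  h5:0 → peak 24
M@2: h1:21  h2:24  h3:14  h4:12  h5:0 → peak 24
M@3: h1:21  h2:21  h3:14  h4:12  h5:3 → peak 21
Best is M@3, peak 21.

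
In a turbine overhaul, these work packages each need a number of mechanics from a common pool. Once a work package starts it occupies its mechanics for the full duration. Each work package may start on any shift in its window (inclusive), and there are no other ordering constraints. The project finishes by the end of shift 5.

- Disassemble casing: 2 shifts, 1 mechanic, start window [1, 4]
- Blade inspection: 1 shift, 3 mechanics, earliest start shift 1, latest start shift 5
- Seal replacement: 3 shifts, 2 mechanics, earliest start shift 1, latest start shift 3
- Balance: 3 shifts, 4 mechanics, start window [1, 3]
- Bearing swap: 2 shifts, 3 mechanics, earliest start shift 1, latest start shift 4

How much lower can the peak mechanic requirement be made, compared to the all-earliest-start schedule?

6

Early-start peak: s1:13  s2:10  s3:6  s4:0  s5:0 ⇒ 13.
Leveled (Disassemble casing@1, Blade inspection@1, Seal replacement@1, Balance@2, Bearing swap@4): s1:6  s2:7  s3:6  s4:7  s5:3 ⇒ 7.
Reduction 13 − 7 = 6.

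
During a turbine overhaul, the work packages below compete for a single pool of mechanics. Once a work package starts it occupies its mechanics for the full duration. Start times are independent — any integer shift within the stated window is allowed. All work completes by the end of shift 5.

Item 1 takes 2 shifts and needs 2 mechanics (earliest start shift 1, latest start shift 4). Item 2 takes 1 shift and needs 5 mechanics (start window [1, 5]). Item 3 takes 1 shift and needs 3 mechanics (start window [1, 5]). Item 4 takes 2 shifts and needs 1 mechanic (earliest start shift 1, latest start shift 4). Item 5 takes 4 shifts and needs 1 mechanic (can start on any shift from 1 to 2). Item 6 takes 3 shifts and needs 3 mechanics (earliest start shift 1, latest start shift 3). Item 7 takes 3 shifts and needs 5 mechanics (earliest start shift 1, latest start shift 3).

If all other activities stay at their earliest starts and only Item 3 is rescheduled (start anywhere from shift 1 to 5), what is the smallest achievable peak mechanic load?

17

Item 3@1: s1:20  s2:12  s3:9  s4:1  s5:0 → peak 20
Item 3@2: s1:17  s2:15  s3:9  s4:1  s5:0 → peak 17
Item 3@3: s1:17  s2:12  s3:12  s4:1  s5:0 → peak 17
Item 3@4: s1:17  s2:12  s3:9  s4:4  s5:0 → peak 17
Item 3@5: s1:17  s2:12  s3:9  s4:1  s5:3 → peak 17
Best is Item 3@2, peak 17.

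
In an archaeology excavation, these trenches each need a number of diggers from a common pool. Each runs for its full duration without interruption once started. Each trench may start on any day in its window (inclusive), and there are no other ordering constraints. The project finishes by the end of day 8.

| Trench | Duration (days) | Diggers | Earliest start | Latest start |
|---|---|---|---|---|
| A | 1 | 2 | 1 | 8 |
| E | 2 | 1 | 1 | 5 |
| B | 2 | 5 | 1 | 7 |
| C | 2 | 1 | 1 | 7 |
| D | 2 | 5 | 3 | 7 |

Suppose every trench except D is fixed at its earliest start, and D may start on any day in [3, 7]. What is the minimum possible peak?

9

D@3: d1:9  d2:7  d3:5  d4:5  d5:0  d6:0  d7:0  d8:0 → peak 9
D@4: d1:9  d2:7  d3:0  d4:5  d5:5  d6:0  d7:0  d8:0 → peak 9
D@5: d1:9  d2:7  d3:0  d4:0  d5:5  d6:5  d7:0  d8:0 → peak 9
D@6: d1:9  d2:7  d3:0  d4:0  d5:0  d6:5  d7:5  d8:0 → peak 9
D@7: d1:9  d2:7  d3:0  d4:0  d5:0  d6:0  d7:5  d8:5 → peak 9
Best is D@3, peak 9.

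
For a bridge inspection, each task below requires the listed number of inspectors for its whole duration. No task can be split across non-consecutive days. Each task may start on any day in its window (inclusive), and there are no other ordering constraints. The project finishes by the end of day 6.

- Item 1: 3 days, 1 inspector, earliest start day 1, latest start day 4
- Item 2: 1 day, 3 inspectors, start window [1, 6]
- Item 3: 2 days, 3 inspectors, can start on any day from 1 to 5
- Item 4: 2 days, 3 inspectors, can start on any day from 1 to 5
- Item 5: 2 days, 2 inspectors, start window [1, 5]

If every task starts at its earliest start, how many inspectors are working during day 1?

12

At early start, day 1 has: Item 1, Item 2, Item 3, Item 4, Item 5.
Demand: 1 + 3 + 3 + 3 + 2 = 12.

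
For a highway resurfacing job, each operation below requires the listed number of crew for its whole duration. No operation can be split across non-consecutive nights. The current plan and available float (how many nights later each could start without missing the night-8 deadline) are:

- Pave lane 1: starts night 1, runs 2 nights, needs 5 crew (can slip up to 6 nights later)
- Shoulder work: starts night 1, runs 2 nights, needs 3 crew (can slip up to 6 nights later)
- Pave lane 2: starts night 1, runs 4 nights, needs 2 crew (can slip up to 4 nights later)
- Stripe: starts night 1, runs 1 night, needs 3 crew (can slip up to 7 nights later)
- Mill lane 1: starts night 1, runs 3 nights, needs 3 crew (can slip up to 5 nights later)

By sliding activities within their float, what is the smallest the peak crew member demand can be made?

5

Early-start (Pave lane 1@1, Shoulder work@1, Pave lane 2@1, Stripe@1, Mill lane 1@1) gives peak 16: n1:16  n2:13  n3:5  n4:2  n5:0  n6:0  n7:0  n8:0.
Shift Shoulder work→3, Pave lane 2→3, Stripe→5, Mill lane 1→6.
Schedule Pave lane 1@1, Shoulder work@3, Pave lane 2@3, Stripe@5, Mill lane 1@6: n1:5  n2:5  n3:5  n4:5  n5:5  n6:5  n7:3  n8:3 — peak 5.
Total crew member-nights = 36 over 8 nights ⇒ peak ≥ ⌈36/8⌉ = 5, so 5 is optimal.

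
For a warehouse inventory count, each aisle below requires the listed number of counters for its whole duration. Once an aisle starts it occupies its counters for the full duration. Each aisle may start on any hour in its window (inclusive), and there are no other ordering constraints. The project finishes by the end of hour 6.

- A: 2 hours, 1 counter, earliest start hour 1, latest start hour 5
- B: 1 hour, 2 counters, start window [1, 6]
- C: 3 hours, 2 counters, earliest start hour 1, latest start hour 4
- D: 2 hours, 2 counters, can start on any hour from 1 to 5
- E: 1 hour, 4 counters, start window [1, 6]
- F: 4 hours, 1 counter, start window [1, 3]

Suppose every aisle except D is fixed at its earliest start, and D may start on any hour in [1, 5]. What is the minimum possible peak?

D@1: h1:12  h2:6  h3:3  h4:1  h5:0  h6:0 → peak 12
D@2: h1:10  h2:6  h3:5  h4:1  h5:0  h6:0 → peak 10
D@3: h1:10  h2:4  h3:5  h4:3  h5:0  h6:0 → peak 10
D@4: h1:10  h2:4  h3:3  h4:3  h5:2  h6:0 → peak 10
D@5: h1:10  h2:4  h3:3  h4:1  h5:2  h6:2 → peak 10
Best is D@2, peak 10.

10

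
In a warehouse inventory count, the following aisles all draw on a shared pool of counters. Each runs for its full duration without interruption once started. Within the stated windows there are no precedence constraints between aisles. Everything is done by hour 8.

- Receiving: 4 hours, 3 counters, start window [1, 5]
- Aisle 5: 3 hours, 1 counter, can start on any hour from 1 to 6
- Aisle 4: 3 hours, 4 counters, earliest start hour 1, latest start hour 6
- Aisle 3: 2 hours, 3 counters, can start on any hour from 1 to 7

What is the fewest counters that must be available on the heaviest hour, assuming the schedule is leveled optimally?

6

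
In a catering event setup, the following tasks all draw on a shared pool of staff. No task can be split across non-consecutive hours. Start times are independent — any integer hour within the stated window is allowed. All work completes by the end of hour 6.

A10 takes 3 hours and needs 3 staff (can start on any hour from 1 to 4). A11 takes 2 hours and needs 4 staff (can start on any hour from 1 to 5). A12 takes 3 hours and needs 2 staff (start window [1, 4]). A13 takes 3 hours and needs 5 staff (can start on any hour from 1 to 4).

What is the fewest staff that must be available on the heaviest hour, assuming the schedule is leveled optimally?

Early-start (A10@1, A11@1, A12@1, A13@1) gives peak 14: h1:14  h2:14  h3:10  h4:0  h5:0  h6:0.
Shift A12→3, A13→4.
Schedule A10@1, A11@1, A12@3, A13@4: h1:7  h2:7  h3:5  h4:7  h5:7  h6:5 — peak 7.
Total staffer-hours = 38 over 6 hours ⇒ peak ≥ ⌈38/6⌉ = 7, so 7 is optimal.

7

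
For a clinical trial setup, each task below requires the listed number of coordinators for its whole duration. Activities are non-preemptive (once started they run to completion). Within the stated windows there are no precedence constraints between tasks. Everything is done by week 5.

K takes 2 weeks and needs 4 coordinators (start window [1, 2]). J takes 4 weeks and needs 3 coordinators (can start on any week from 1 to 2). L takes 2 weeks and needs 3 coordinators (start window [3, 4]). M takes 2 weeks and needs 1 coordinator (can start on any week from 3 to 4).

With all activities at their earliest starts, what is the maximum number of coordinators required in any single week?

7

Early-start schedule: K@1, J@1, L@3, M@3.
Load per week: week 1: 7, week 2: 7, week 3: 7, week 4: 7, week 5: 0.
Peak is 7.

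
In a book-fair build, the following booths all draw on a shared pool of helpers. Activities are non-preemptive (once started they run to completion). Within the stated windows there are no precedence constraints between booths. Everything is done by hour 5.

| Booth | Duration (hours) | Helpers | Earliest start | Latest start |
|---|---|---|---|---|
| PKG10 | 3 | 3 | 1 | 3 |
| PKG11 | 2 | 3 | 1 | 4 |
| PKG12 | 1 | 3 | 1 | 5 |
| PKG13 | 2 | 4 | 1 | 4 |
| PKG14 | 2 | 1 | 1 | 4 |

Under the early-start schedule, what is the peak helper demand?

Early-start schedule: PKG10@1, PKG11@1, PKG12@1, PKG13@1, PKG14@1.
Load per hour: hour 1: 14, hour 2: 11, hour 3: 3, hour 4: 0, hour 5: 0.
Peak is 14.

14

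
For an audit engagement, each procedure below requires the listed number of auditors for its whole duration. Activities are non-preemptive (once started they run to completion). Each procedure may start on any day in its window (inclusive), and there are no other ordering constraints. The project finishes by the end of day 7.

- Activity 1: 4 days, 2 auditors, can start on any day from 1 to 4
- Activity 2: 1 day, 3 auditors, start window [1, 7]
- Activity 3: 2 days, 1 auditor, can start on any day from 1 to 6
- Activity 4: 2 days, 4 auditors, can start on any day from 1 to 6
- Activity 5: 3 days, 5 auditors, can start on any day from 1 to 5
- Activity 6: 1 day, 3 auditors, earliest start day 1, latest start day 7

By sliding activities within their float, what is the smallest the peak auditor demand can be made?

Early-start (Activity 1@1, Activity 2@1, Activity 3@1, Activity 4@1, Activity 5@1, Activity 6@1) gives peak 18: d1:18  d2:12  d3:7  d4:2  d5:0  d6:0  d7:0.
Shift Activity 4→3, Activity 5→5, Activity 6→2.
Schedule Activity 1@1, Activity 2@1, Activity 3@1, Activity 4@3, Activity 5@5, Activity 6@2: d1:6  d2:6  d3:6  d4:6  d5:5  d6:5  d7:5 — peak 6.
Total auditor-days = 39 over 7 days ⇒ peak ≥ ⌈39/7⌉ = 6, so 6 is optimal.

6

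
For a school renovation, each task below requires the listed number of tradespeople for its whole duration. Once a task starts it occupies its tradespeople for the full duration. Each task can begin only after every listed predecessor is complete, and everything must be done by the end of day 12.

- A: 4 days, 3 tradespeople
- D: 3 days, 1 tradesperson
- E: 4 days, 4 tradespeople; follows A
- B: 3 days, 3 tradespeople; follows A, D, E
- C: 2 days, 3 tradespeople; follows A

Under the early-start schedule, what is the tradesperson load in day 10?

3

At early start, day 10 has: B.
Demand: 3 = 3.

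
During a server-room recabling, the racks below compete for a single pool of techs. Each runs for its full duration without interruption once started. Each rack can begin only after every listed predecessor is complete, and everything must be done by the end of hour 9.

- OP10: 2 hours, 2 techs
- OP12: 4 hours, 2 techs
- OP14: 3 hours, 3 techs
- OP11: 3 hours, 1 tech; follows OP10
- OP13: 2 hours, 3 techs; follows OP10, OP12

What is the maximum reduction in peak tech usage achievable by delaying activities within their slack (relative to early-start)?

3

Early-start peak: h1:7  h2:7  h3:6  h4:3  h5:4  h6:3  h7:0  h8:0  h9:0 ⇒ 7.
Leveled (OP10@1, OP12@1, OP14@5, OP11@3, OP13@8): h1:4  h2:4  h3:3  h4:3  h5:4  h6:3  h7:3  h8:3  h9:3 ⇒ 4.
Reduction 7 − 4 = 3.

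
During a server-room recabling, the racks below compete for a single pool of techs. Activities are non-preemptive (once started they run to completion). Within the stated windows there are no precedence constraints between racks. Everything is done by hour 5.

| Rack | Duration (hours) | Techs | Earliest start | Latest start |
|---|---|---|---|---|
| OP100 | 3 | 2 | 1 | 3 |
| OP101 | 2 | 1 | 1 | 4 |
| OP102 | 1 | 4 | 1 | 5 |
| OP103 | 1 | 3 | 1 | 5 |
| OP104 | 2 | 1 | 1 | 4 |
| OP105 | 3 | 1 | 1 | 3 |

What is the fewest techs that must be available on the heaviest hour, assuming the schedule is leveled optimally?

Early-start (OP100@1, OP101@1, OP102@1, OP103@1, OP104@1, OP105@1) gives peak 12: h1:12  h2:5  h3:3  h4:0  h5:0.
Shift OP102→5, OP103→4, OP104→3.
Schedule OP100@1, OP101@1, OP102@5, OP103@4, OP104@3, OP105@1: h1:4  h2:4  h3:4  h4:4  h5:4 — peak 4.
Total tech-hours = 20 over 5 hours ⇒ peak ≥ ⌈20/5⌉ = 4, so 4 is optimal.

4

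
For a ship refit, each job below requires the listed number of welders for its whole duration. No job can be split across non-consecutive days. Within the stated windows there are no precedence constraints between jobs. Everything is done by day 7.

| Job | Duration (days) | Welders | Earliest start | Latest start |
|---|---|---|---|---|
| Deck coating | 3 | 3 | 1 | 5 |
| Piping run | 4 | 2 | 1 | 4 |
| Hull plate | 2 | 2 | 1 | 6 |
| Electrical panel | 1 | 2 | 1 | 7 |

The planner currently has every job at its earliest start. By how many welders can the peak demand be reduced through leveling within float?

Early-start peak: d1:9  d2:7  d3:5  d4:2  d5:0  d6:0  d7:0 ⇒ 9.
Leveled (Deck coating@1, Piping run@4, Hull plate@4, Electrical panel@6): d1:3  d2:3  d3:3  d4:4  d5:4  d6:4  d7:2 ⇒ 4.
Reduction 9 − 4 = 5.

5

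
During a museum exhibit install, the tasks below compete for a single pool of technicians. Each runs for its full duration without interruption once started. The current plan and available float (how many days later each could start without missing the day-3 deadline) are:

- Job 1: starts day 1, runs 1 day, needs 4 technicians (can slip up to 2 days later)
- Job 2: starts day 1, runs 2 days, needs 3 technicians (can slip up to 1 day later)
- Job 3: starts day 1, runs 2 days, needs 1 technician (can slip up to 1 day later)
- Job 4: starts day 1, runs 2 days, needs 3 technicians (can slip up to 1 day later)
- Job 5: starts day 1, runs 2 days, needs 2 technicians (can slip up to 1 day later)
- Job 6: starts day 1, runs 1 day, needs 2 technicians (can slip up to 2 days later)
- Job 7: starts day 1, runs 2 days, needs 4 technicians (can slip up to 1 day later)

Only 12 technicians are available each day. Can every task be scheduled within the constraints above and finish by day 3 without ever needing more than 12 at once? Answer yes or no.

no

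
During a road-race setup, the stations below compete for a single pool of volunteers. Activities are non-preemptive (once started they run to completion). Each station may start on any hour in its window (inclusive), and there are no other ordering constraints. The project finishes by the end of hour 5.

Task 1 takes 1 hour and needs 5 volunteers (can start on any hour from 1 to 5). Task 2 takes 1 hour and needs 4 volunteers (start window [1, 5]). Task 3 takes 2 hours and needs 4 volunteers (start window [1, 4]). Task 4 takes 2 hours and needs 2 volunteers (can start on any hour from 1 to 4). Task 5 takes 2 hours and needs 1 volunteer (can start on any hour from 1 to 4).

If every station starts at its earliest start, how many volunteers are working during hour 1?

At early start, hour 1 has: Task 1, Task 2, Task 3, Task 4, Task 5.
Demand: 5 + 4 + 4 + 2 + 1 = 16.

16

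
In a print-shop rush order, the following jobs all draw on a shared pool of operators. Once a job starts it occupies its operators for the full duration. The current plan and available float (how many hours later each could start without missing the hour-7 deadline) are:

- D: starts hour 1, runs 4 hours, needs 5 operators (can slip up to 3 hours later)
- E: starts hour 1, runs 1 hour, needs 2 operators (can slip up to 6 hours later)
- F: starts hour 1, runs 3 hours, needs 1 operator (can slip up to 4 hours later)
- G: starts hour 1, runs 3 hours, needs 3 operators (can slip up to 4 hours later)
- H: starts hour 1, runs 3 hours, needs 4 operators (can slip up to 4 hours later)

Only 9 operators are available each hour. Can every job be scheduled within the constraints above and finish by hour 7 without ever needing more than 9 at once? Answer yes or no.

Schedule D@1, E@1, F@2, G@5, H@5: h1:7  h2:6  h3:6  h4:6  h5:7  h6:7  h7:7 — peak 7 ≤ 9.

yes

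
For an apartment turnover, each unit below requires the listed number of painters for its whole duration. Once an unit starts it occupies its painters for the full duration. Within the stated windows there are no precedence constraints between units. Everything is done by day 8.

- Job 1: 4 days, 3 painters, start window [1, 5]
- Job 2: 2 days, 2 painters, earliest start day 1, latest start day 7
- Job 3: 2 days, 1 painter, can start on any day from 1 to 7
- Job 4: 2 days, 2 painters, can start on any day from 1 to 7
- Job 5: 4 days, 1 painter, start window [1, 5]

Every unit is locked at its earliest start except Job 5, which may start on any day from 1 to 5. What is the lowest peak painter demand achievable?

Job 5@1: d1:9  d2:9  d3:4  d4:4  d5:0  d6:0  d7:0  d8:0 → peak 9
Job 5@2: d1:8  d2:9  d3:4  d4:4  d5:1  d6:0  d7:0  d8:0 → peak 9
Job 5@3: d1:8  d2:8  d3:4  d4:4  d5:1  d6:1  d7:0  d8:0 → peak 8
Job 5@4: d1:8  d2:8  d3:3  d4:4  d5:1  d6:1  d7:1  d8:0 → peak 8
Job 5@5: d1:8  d2:8  d3:3  d4:3  d5:1  d6:1  d7:1  d8:1 → peak 8
Best is Job 5@3, peak 8.

8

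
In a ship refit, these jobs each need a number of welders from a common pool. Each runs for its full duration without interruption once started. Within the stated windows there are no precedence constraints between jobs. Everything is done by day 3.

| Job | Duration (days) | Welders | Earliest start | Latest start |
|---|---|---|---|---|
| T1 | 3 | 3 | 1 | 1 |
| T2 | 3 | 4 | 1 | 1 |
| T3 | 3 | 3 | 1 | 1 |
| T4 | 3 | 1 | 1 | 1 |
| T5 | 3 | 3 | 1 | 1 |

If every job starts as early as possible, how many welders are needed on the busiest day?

14

Early-start schedule: T1@1, T2@1, T3@1, T4@1, T5@1.
Load per day: day 1: 14, day 2: 14, day 3: 14.
Peak is 14.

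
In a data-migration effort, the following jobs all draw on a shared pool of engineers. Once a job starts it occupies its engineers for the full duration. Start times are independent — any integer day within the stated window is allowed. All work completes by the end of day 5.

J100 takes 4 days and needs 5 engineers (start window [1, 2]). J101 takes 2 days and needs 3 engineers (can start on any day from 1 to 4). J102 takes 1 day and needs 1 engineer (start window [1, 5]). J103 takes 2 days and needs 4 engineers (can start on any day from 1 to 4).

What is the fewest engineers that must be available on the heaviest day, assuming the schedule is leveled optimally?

Early-start (J100@1, J101@1, J102@1, J103@1) gives peak 13: d1:13  d2:12  d3:5  d4:5  d5:0.
Shift J103→3.
Schedule J100@1, J101@1, J102@1, J103@3: d1:9  d2:8  d3:9  d4:9  d5:0 — peak 9.

9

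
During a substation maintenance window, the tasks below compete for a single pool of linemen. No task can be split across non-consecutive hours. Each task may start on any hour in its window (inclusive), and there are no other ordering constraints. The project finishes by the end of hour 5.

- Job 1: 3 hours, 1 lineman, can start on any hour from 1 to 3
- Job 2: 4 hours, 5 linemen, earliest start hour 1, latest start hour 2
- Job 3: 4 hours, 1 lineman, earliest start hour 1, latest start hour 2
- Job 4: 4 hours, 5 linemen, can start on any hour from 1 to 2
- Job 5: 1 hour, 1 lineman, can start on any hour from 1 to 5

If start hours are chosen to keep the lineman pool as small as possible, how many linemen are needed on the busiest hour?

Early-start (Job 1@1, Job 2@1, Job 3@1, Job 4@1, Job 5@1) gives peak 13: h1:13  h2:12  h3:12  h4:11  h5:0.
Shift Job 5→4.
Schedule Job 1@1, Job 2@1, Job 3@1, Job 4@1, Job 5@4: h1:12  h2:12  h3:12  h4:12  h5:0 — peak 12.

12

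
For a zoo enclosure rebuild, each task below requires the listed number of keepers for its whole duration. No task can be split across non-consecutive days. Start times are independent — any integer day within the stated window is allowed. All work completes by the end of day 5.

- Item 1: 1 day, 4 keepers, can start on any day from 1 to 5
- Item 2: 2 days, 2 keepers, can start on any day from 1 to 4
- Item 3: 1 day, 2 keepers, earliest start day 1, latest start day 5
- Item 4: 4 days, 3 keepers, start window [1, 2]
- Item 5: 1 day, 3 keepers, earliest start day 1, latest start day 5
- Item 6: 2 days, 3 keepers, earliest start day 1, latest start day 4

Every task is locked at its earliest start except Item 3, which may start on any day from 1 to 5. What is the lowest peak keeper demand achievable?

15

Item 3@1: d1:17  d2:8  d3:3  d4:3  d5:0 → peak 17
Item 3@2: d1:15  d2:10  d3:3  d4:3  d5:0 → peak 15
Item 3@3: d1:15  d2:8  d3:5  d4:3  d5:0 → peak 15
Item 3@4: d1:15  d2:8  d3:3  d4:5  d5:0 → peak 15
Item 3@5: d1:15  d2:8  d3:3  d4:3  d5:2 → peak 15
Best is Item 3@2, peak 15.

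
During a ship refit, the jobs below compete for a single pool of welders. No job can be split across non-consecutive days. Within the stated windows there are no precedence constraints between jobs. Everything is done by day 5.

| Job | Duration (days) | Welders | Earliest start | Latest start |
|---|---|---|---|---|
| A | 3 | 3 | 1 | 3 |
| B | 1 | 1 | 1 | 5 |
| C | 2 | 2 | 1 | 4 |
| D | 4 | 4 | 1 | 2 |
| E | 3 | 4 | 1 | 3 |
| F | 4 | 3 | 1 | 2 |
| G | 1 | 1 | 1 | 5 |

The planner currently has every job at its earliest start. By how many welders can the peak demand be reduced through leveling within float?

Early-start peak: d1:18  d2:16  d3:14  d4:7  d5:0 ⇒ 18.
Leveled (A@1, B@1, C@1, D@1, E@3, F@1, G@1): d1:14  d2:12  d3:14  d4:11  d5:4 ⇒ 14.
Reduction 18 − 14 = 4.

4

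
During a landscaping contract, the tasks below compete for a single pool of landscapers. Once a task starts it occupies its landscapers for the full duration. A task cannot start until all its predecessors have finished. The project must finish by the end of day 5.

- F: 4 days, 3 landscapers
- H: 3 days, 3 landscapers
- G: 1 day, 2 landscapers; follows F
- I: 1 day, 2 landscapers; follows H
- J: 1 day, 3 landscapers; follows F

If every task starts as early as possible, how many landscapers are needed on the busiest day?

6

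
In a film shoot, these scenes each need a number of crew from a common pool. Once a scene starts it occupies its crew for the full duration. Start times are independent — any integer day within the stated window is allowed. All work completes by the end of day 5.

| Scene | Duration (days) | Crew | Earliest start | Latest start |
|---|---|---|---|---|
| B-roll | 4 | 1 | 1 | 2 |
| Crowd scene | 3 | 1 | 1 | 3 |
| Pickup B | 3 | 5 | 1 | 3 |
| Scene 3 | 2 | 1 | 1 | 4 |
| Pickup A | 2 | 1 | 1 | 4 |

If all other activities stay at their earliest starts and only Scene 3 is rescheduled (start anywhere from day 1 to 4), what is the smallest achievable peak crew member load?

Scene 3@1: d1:9  d2:9  d3:7  d4:1  d5:0 → peak 9
Scene 3@2: d1:8  d2:9  d3:8  d4:1  d5:0 → peak 9
Scene 3@3: d1:8  d2:8  d3:8  d4:2  d5:0 → peak 8
Scene 3@4: d1:8  d2:8  d3:7  d4:2  d5:1 → peak 8
Best is Scene 3@3, peak 8.

8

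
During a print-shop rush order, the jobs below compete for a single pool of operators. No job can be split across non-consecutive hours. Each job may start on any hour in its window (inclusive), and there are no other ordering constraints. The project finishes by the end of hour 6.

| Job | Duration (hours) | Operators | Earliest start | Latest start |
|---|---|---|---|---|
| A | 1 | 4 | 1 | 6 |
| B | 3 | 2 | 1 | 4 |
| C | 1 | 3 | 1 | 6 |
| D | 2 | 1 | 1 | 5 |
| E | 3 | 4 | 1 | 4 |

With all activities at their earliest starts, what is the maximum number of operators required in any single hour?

Early-start schedule: A@1, B@1, C@1, D@1, E@1.
Load per hour: hour 1: 14, hour 2: 7, hour 3: 6, hour 4: 0, hour 5: 0, hour 6: 0.
Peak is 14.

14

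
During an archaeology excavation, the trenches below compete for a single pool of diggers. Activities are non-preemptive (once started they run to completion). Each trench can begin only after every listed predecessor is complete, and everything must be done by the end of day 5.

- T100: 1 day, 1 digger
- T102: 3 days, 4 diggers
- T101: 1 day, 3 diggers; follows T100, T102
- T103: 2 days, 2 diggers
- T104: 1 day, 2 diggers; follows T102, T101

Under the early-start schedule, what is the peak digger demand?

Early-start schedule: T100@1, T102@1, T101@4, T103@1, T104@5.
Load per day: day 1: 7, day 2: 6, day 3: 4, day 4: 3, day 5: 2.
Peak is 7.

7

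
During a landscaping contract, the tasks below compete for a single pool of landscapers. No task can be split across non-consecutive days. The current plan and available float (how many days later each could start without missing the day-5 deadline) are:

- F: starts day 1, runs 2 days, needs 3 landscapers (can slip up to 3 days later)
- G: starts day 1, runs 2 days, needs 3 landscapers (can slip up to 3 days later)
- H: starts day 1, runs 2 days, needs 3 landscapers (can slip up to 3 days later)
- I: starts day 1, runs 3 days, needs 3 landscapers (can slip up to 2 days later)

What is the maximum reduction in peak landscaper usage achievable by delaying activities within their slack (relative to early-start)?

6

Early-start peak: d1:12  d2:12  d3:3  d4:0  d5:0 ⇒ 12.
Leveled (F@1, G@1, H@3, I@3): d1:6  d2:6  d3:6  d4:6  d5:3 ⇒ 6.
Reduction 12 − 6 = 6.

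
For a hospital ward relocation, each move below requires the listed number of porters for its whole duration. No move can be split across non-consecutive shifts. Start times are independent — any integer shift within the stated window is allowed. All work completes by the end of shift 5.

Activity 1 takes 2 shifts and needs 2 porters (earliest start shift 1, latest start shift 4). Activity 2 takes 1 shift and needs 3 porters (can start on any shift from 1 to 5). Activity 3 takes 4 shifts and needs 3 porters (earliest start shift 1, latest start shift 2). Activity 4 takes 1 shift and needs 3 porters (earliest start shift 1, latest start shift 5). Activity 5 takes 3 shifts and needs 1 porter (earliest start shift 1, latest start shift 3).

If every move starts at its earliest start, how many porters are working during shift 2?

6

At early start, shift 2 has: Activity 1, Activity 3, Activity 5.
Demand: 2 + 3 + 1 = 6.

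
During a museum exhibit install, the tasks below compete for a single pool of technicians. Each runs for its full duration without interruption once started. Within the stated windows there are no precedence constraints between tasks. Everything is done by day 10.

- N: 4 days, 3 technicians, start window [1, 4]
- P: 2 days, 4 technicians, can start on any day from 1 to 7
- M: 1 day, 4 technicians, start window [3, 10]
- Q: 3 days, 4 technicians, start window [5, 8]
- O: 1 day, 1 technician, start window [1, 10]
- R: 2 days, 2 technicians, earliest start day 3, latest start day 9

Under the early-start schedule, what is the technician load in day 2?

At early start, day 2 has: N, P.
Demand: 3 + 4 = 7.

7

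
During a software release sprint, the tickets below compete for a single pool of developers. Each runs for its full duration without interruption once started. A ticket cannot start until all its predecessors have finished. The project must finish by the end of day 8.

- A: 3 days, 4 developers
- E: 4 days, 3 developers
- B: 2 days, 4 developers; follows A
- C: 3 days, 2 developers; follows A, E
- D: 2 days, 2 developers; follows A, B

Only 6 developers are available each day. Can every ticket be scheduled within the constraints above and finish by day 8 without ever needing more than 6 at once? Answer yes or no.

no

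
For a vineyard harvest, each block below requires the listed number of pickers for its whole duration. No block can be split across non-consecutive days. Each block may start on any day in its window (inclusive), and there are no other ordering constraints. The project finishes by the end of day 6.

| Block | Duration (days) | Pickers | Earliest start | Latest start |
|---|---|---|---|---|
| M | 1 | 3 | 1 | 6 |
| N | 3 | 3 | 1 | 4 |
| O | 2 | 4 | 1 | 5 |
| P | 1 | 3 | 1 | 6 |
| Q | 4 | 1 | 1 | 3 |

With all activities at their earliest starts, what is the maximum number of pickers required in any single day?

Early-start schedule: M@1, N@1, O@1, P@1, Q@1.
Load per day: day 1: 14, day 2: 8, day 3: 4, day 4: 1, day 5: 0, day 6: 0.
Peak is 14.

14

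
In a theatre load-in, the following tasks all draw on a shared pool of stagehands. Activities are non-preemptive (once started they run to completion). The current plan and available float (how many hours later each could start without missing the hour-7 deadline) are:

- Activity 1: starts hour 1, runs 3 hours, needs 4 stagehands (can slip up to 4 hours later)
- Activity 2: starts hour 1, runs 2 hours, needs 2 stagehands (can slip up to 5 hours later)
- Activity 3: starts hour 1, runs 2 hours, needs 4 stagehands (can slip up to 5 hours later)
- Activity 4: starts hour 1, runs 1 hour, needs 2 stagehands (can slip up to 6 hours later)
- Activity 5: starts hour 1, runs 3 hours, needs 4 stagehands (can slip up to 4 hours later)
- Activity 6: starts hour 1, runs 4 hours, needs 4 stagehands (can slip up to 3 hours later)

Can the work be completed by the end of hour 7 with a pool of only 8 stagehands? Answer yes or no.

yes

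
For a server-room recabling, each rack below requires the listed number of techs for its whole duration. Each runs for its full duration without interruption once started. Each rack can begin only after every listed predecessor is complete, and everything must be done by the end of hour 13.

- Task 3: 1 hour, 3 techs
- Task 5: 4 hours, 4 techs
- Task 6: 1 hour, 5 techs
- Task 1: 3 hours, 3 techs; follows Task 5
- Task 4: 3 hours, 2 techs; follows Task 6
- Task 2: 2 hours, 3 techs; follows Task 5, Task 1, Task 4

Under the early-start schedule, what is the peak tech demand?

12

Early-start schedule: Task 3@1, Task 5@1, Task 6@1, Task 1@5, Task 4@2, Task 2@8.
Load per hour: hour 1: 12, hour 2: 6, hour 3: 6, hour 4: 6, hour 5: 3, hour 6: 3, hour 7: 3, hour 8: 3, hour 9: 3, hour 10: 0, hour 11: 0, hour 12: 0, hour 13: 0.
Peak is 12.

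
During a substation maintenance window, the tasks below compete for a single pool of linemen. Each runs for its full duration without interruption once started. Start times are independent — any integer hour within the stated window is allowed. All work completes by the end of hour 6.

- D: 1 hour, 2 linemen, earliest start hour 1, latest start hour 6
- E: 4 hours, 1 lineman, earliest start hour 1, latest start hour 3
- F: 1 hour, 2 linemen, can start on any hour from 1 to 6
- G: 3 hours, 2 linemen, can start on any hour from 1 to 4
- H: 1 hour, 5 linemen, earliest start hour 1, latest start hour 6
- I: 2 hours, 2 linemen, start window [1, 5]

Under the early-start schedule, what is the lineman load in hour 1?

14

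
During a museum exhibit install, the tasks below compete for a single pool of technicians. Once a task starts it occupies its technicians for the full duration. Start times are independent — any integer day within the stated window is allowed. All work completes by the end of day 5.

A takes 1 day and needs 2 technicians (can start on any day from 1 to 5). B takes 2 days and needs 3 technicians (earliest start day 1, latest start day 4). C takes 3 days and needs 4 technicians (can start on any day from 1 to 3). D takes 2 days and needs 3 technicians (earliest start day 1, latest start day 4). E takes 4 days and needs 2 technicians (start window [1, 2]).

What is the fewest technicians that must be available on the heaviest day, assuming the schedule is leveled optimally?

Early-start (A@1, B@1, C@1, D@1, E@1) gives peak 14: d1:14  d2:12  d3:6  d4:2  d5:0.
Shift C→3, E→2.
Schedule A@1, B@1, C@3, D@1, E@2: d1:8  d2:8  d3:6  d4:6  d5:6 — peak 8.

8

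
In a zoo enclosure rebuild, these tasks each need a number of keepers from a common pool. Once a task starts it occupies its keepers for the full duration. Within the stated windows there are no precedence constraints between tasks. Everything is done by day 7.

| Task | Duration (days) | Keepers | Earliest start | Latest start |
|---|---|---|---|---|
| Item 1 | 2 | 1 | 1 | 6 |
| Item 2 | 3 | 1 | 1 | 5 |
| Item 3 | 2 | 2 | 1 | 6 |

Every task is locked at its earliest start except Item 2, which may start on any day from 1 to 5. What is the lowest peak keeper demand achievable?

3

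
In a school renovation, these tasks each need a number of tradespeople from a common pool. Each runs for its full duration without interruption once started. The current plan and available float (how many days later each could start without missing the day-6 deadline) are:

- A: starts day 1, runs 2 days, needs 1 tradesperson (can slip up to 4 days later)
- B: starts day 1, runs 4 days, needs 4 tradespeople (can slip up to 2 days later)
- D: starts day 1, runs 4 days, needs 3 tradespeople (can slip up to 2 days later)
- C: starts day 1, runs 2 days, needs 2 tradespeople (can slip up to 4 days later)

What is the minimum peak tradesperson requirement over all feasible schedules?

Early-start (A@1, B@1, D@1, C@1) gives peak 10: d1:10  d2:10  d3:7  d4:7  d5:0  d6:0.
Shift D→3.
Schedule A@1, B@1, D@3, C@1: d1:7  d2:7  d3:7  d4:7  d5:3  d6:3 — peak 7.

7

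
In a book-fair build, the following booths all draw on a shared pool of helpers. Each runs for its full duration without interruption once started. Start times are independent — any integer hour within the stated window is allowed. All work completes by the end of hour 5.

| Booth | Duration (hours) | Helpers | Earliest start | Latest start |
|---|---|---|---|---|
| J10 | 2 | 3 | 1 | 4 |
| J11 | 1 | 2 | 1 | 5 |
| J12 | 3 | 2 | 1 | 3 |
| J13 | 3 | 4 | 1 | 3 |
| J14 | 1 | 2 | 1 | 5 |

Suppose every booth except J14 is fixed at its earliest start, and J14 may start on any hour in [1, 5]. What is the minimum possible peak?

11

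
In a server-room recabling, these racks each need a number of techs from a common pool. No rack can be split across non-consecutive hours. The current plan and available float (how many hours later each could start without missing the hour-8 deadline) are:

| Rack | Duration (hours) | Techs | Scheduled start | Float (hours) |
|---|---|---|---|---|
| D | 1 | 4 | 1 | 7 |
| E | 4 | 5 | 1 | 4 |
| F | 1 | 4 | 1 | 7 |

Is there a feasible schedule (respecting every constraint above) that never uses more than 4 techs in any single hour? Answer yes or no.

The minimum achievable peak is 5; 4 < 5, so no feasible schedule stays within the cap.

no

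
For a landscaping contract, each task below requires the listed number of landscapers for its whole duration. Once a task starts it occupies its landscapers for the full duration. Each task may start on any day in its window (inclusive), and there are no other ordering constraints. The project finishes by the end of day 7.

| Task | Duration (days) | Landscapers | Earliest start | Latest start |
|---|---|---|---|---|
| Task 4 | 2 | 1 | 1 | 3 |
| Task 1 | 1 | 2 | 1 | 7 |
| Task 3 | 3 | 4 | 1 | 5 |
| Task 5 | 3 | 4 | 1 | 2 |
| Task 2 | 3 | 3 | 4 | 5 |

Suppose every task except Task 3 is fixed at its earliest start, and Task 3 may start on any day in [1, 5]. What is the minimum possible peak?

7

Task 3@1: d1:11  d2:9  d3:8  d4:3  d5:3  d6:3  d7:0 → peak 11
Task 3@2: d1:7  d2:9  d3:8  d4:7  d5:3  d6:3  d7:0 → peak 9
Task 3@3: d1:7  d2:5  d3:8  d4:7  d5:7  d6:3  d7:0 → peak 8
Task 3@4: d1:7  d2:5  d3:4  d4:7  d5:7  d6:7  d7:0 → peak 7
Task 3@5: d1:7  d2:5  d3:4  d4:3  d5:7  d6:7  d7:4 → peak 7
Best is Task 3@4, peak 7.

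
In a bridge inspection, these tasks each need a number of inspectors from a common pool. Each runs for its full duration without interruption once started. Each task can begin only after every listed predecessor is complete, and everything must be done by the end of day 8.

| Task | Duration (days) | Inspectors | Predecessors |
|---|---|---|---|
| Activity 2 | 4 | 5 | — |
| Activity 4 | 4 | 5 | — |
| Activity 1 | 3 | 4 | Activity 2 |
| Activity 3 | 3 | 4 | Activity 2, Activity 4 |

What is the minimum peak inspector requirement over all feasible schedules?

10

Schedule Activity 2@1, Activity 4@1, Activity 1@5, Activity 3@5: d1:10  d2:10  d3:10  d4:10  d5:8  d6:8  d7:8  d8:0 — peak 10.
No arrangement of the 8 feasible schedules does better.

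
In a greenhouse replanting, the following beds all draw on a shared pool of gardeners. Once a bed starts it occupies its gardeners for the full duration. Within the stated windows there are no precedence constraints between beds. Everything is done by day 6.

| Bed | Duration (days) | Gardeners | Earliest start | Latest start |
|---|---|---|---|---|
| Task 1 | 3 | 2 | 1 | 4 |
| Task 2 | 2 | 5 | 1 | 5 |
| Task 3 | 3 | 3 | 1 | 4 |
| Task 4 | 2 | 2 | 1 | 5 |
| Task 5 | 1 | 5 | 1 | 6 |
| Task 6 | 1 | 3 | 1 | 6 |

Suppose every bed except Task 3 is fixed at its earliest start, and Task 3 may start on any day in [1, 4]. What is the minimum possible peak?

17

Task 3@1: d1:20  d2:12  d3:5  d4:0  d5:0  d6:0 → peak 20
Task 3@2: d1:17  d2:12  d3:5  d4:3  d5:0  d6:0 → peak 17
Task 3@3: d1:17  d2:9  d3:5  d4:3  d5:3  d6:0 → peak 17
Task 3@4: d1:17  d2:9  d3:2  d4:3  d5:3  d6:3 → peak 17
Best is Task 3@2, peak 17.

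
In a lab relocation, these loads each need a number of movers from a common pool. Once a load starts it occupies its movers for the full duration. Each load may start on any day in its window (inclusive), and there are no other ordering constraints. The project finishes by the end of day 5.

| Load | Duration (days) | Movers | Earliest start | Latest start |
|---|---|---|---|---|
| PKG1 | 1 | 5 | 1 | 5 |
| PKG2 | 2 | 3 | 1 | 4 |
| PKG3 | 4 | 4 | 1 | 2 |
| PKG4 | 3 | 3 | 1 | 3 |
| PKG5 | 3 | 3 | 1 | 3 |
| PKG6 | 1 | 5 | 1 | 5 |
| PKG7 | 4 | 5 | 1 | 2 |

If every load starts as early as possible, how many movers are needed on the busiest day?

28

Early-start schedule: PKG1@1, PKG2@1, PKG3@1, PKG4@1, PKG5@1, PKG6@1, PKG7@1.
Load per day: day 1: 28, day 2: 18, day 3: 15, day 4: 9, day 5: 0.
Peak is 28.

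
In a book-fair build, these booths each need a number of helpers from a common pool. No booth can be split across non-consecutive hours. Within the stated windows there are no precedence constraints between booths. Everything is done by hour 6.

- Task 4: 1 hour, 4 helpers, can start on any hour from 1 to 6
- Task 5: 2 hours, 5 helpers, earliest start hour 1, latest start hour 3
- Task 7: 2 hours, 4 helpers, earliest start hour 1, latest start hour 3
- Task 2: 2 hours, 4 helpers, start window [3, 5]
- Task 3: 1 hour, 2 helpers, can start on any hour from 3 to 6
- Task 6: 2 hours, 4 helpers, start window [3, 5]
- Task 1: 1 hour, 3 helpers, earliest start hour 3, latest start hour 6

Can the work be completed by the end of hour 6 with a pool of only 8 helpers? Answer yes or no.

yes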